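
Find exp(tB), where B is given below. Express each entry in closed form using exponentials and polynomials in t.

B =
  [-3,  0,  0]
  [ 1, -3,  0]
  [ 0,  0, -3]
e^{tB} =
  [exp(-3*t), 0, 0]
  [t*exp(-3*t), exp(-3*t), 0]
  [0, 0, exp(-3*t)]

Strategy: write B = P · J · P⁻¹ where J is a Jordan canonical form, so e^{tB} = P · e^{tJ} · P⁻¹, and e^{tJ} can be computed block-by-block.

B has Jordan form
J =
  [-3,  1,  0]
  [ 0, -3,  0]
  [ 0,  0, -3]
(up to reordering of blocks).

Per-block formulas:
  For a 2×2 Jordan block J_2(-3): exp(t · J_2(-3)) = e^(-3t)·(I + t·N), where N is the 2×2 nilpotent shift.
  For a 1×1 block at λ = -3: exp(t · [-3]) = [e^(-3t)].

After assembling e^{tJ} and conjugating by P, we get:

e^{tB} =
  [exp(-3*t), 0, 0]
  [t*exp(-3*t), exp(-3*t), 0]
  [0, 0, exp(-3*t)]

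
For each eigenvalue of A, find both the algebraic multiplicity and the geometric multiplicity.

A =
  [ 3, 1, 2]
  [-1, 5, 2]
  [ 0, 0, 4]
λ = 4: alg = 3, geom = 2

Step 1 — factor the characteristic polynomial to read off the algebraic multiplicities:
  χ_A(x) = (x - 4)^3

Step 2 — compute geometric multiplicities via the rank-nullity identity g(λ) = n − rank(A − λI):
  rank(A − (4)·I) = 1, so dim ker(A − (4)·I) = n − 1 = 2

Summary:
  λ = 4: algebraic multiplicity = 3, geometric multiplicity = 2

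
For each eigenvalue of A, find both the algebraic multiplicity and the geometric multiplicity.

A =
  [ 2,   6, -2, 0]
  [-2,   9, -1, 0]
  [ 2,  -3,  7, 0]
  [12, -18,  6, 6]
λ = 6: alg = 4, geom = 3

Step 1 — factor the characteristic polynomial to read off the algebraic multiplicities:
  χ_A(x) = (x - 6)^4

Step 2 — compute geometric multiplicities via the rank-nullity identity g(λ) = n − rank(A − λI):
  rank(A − (6)·I) = 1, so dim ker(A − (6)·I) = n − 1 = 3

Summary:
  λ = 6: algebraic multiplicity = 4, geometric multiplicity = 3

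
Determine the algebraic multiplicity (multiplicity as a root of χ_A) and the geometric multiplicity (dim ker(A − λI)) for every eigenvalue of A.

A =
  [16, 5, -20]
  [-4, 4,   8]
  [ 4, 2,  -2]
λ = 6: alg = 3, geom = 2

Step 1 — factor the characteristic polynomial to read off the algebraic multiplicities:
  χ_A(x) = (x - 6)^3

Step 2 — compute geometric multiplicities via the rank-nullity identity g(λ) = n − rank(A − λI):
  rank(A − (6)·I) = 1, so dim ker(A − (6)·I) = n − 1 = 2

Summary:
  λ = 6: algebraic multiplicity = 3, geometric multiplicity = 2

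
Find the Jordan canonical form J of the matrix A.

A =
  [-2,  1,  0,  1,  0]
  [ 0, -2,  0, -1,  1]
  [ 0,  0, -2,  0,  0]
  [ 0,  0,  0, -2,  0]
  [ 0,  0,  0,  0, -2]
J_3(-2) ⊕ J_1(-2) ⊕ J_1(-2)

The characteristic polynomial is
  det(x·I − A) = x^5 + 10*x^4 + 40*x^3 + 80*x^2 + 80*x + 32 = (x + 2)^5

Eigenvalues and multiplicities (the geometric multiplicity of λ is n − rank(A − λI), which equals the number of Jordan blocks for λ):
  λ = -2: algebraic multiplicity = 5, geometric multiplicity = 3

Determining the block sizes for each eigenvalue:
  λ = -2: with am = 5 and gm = 3, the partition is not yet determined (e.g. several partitions of 5 into 3 parts exist). Let N = A − (-2)·I. Computing rank(N^1) = 2, rank(N^2) = 1, rank(N^3) = 0; the number of blocks of size ≥ j is rank(N^{j−1}) − rank(N^j), giving [3, 1, 1]. So we have 1 block(s) of size 3, 2 block(s) of size 1 → block sizes [3, 1, 1]

Assembling the blocks gives a Jordan form
J =
  [-2,  1,  0,  0,  0]
  [ 0, -2,  1,  0,  0]
  [ 0,  0, -2,  0,  0]
  [ 0,  0,  0, -2,  0]
  [ 0,  0,  0,  0, -2]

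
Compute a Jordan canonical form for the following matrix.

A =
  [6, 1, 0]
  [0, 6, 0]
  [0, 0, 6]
J_2(6) ⊕ J_1(6)

The characteristic polynomial is
  det(x·I − A) = x^3 - 18*x^2 + 108*x - 216 = (x - 6)^3

Eigenvalues and multiplicities (the geometric multiplicity of λ is n − rank(A − λI), which equals the number of Jordan blocks for λ):
  λ = 6: algebraic multiplicity = 3, geometric multiplicity = 2

Determining the block sizes for each eigenvalue:
  λ = 6: 2 blocks summing to 3 forces exactly one block of size 2 and the rest size 1 → block sizes [2, 1]

Assembling the blocks gives a Jordan form
J =
  [6, 1, 0]
  [0, 6, 0]
  [0, 0, 6]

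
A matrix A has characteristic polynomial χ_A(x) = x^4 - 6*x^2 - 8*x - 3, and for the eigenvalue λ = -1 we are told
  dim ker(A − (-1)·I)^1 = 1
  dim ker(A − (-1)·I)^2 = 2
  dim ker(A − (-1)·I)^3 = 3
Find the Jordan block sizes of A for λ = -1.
Block sizes for λ = -1: [3]

From the dimensions of kernels of powers, the number of Jordan blocks of size at least j is d_j − d_{j−1} where d_j = dim ker(N^j) (with d_0 = 0). Computing the differences gives [1, 1, 1].
The number of blocks of size exactly k is (#blocks of size ≥ k) − (#blocks of size ≥ k + 1), so the partition is: 1 block(s) of size 3.
In nonincreasing order the block sizes are [3].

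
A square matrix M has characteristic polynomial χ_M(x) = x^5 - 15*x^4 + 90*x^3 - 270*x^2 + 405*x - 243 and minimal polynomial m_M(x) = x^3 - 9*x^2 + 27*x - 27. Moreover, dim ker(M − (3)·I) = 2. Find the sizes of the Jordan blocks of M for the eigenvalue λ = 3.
Block sizes for λ = 3: [3, 2]

Step 1 — from the characteristic polynomial, algebraic multiplicity of λ = 3 is 5. From dim ker(M − (3)·I) = 2, there are exactly 2 Jordan blocks for λ = 3.
Step 2 — from the minimal polynomial, the factor (x − 3)^3 tells us the largest block for λ = 3 has size 3.
Step 3 — with total size 5, 2 blocks, and largest block 3, the block sizes (in nonincreasing order) are [3, 2].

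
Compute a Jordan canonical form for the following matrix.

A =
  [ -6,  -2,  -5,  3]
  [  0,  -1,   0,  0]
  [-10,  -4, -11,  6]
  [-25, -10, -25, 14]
J_2(-1) ⊕ J_1(-1) ⊕ J_1(-1)

The characteristic polynomial is
  det(x·I − A) = x^4 + 4*x^3 + 6*x^2 + 4*x + 1 = (x + 1)^4

Eigenvalues and multiplicities (the geometric multiplicity of λ is n − rank(A − λI), which equals the number of Jordan blocks for λ):
  λ = -1: algebraic multiplicity = 4, geometric multiplicity = 3

Determining the block sizes for each eigenvalue:
  λ = -1: 3 blocks summing to 4 forces exactly one block of size 2 and the rest size 1 → block sizes [2, 1, 1]

Assembling the blocks gives a Jordan form
J =
  [-1,  1,  0,  0]
  [ 0, -1,  0,  0]
  [ 0,  0, -1,  0]
  [ 0,  0,  0, -1]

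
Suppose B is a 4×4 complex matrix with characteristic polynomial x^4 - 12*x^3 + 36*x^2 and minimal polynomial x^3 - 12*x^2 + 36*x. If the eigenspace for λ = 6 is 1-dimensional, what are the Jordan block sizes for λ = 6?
Block sizes for λ = 6: [2]

Step 1 — from the characteristic polynomial, algebraic multiplicity of λ = 6 is 2. From dim ker(B − (6)·I) = 1, there are exactly 1 Jordan blocks for λ = 6.
Step 2 — from the minimal polynomial, the factor (x − 6)^2 tells us the largest block for λ = 6 has size 2.
Step 3 — with total size 2, 1 blocks, and largest block 2, the block sizes (in nonincreasing order) are [2].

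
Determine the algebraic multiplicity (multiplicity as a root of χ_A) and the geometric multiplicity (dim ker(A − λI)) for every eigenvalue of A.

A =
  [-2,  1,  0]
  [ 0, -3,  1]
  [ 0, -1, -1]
λ = -2: alg = 3, geom = 1

Step 1 — factor the characteristic polynomial to read off the algebraic multiplicities:
  χ_A(x) = (x + 2)^3

Step 2 — compute geometric multiplicities via the rank-nullity identity g(λ) = n − rank(A − λI):
  rank(A − (-2)·I) = 2, so dim ker(A − (-2)·I) = n − 2 = 1

Summary:
  λ = -2: algebraic multiplicity = 3, geometric multiplicity = 1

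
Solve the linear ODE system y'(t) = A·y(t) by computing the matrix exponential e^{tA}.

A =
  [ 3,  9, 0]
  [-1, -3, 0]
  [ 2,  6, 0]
e^{tA} =
  [3*t + 1, 9*t, 0]
  [-t, 1 - 3*t, 0]
  [2*t, 6*t, 1]

Strategy: write A = P · J · P⁻¹ where J is a Jordan canonical form, so e^{tA} = P · e^{tJ} · P⁻¹, and e^{tJ} can be computed block-by-block.

A has Jordan form
J =
  [0, 1, 0]
  [0, 0, 0]
  [0, 0, 0]
(up to reordering of blocks).

Per-block formulas:
  For a 2×2 Jordan block J_2(0): exp(t · J_2(0)) = e^(0t)·(I + t·N), where N is the 2×2 nilpotent shift.
  For a 1×1 block at λ = 0: exp(t · [0]) = [e^(0t)].

After assembling e^{tJ} and conjugating by P, we get:

e^{tA} =
  [3*t + 1, 9*t, 0]
  [-t, 1 - 3*t, 0]
  [2*t, 6*t, 1]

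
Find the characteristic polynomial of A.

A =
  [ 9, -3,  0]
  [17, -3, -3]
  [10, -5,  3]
x^3 - 9*x^2 + 27*x - 27

Expanding det(x·I − A) (e.g. by cofactor expansion or by noting that A is similar to its Jordan form J, which has the same characteristic polynomial as A) gives
  χ_A(x) = x^3 - 9*x^2 + 27*x - 27
which factors as (x - 3)^3. The eigenvalues (with algebraic multiplicities) are λ = 3 with multiplicity 3.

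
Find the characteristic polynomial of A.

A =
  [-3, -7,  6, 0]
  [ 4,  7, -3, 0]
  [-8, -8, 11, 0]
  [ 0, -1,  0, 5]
x^4 - 20*x^3 + 150*x^2 - 500*x + 625

Expanding det(x·I − A) (e.g. by cofactor expansion or by noting that A is similar to its Jordan form J, which has the same characteristic polynomial as A) gives
  χ_A(x) = x^4 - 20*x^3 + 150*x^2 - 500*x + 625
which factors as (x - 5)^4. The eigenvalues (with algebraic multiplicities) are λ = 5 with multiplicity 4.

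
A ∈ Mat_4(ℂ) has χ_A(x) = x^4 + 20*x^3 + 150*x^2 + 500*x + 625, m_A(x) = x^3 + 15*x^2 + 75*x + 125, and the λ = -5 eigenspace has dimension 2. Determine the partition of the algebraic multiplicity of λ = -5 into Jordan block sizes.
Block sizes for λ = -5: [3, 1]

Step 1 — from the characteristic polynomial, algebraic multiplicity of λ = -5 is 4. From dim ker(A − (-5)·I) = 2, there are exactly 2 Jordan blocks for λ = -5.
Step 2 — from the minimal polynomial, the factor (x + 5)^3 tells us the largest block for λ = -5 has size 3.
Step 3 — with total size 4, 2 blocks, and largest block 3, the block sizes (in nonincreasing order) are [3, 1].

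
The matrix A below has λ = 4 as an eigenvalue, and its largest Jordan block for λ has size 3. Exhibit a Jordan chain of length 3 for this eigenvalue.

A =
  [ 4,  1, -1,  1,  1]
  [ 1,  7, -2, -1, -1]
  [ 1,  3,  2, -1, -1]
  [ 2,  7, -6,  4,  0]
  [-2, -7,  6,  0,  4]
A Jordan chain for λ = 4 of length 3:
v_1 = (0, 0, 0, -1, 1)ᵀ
v_2 = (-1, 1, 1, 1, -1)ᵀ
v_3 = (4, -1, 0, 0, 0)ᵀ

Let N = A − (4)·I. We want v_3 with N^3 v_3 = 0 but N^2 v_3 ≠ 0; then v_{j-1} := N · v_j for j = 3, …, 2.

Pick v_3 = (4, -1, 0, 0, 0)ᵀ.
Then v_2 = N · v_3 = (-1, 1, 1, 1, -1)ᵀ.
Then v_1 = N · v_2 = (0, 0, 0, -1, 1)ᵀ.

Sanity check: (A − (4)·I) v_1 = (0, 0, 0, 0, 0)ᵀ = 0. ✓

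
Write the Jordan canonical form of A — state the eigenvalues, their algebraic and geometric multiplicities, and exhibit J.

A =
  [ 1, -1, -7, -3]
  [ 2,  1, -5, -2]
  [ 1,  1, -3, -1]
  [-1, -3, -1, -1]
J_1(-2) ⊕ J_3(0)

The characteristic polynomial is
  det(x·I − A) = x^4 + 2*x^3 = x^3*(x + 2)

Eigenvalues and multiplicities (the geometric multiplicity of λ is n − rank(A − λI), which equals the number of Jordan blocks for λ):
  λ = -2: algebraic multiplicity = 1, geometric multiplicity = 1
  λ = 0: algebraic multiplicity = 3, geometric multiplicity = 1

Determining the block sizes for each eigenvalue:
  λ = -2: one block (gm = 1), so the single block has size am = 1 → block sizes [1]
  λ = 0: one block (gm = 1), so the single block has size am = 3 → block sizes [3]

Assembling the blocks gives a Jordan form
J =
  [-2, 0, 0, 0]
  [ 0, 0, 1, 0]
  [ 0, 0, 0, 1]
  [ 0, 0, 0, 0]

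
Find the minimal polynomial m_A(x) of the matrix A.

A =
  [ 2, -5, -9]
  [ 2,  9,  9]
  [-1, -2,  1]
x^3 - 12*x^2 + 48*x - 64

The characteristic polynomial is χ_A(x) = (x - 4)^3, so the eigenvalues are known. The minimal polynomial is
  m_A(x) = Π_λ (x − λ)^{k_λ}
where k_λ is the size of the *largest* Jordan block for λ (equivalently, the smallest k with (A − λI)^k v = 0 for every generalised eigenvector v of λ).

  λ = 4: largest Jordan block has size 3, contributing (x − 4)^3

So m_A(x) = (x - 4)^3 = x^3 - 12*x^2 + 48*x - 64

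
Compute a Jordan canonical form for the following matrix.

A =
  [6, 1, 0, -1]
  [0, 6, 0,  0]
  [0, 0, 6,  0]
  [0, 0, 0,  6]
J_2(6) ⊕ J_1(6) ⊕ J_1(6)

The characteristic polynomial is
  det(x·I − A) = x^4 - 24*x^3 + 216*x^2 - 864*x + 1296 = (x - 6)^4

Eigenvalues and multiplicities (the geometric multiplicity of λ is n − rank(A − λI), which equals the number of Jordan blocks for λ):
  λ = 6: algebraic multiplicity = 4, geometric multiplicity = 3

Determining the block sizes for each eigenvalue:
  λ = 6: 3 blocks summing to 4 forces exactly one block of size 2 and the rest size 1 → block sizes [2, 1, 1]

Assembling the blocks gives a Jordan form
J =
  [6, 1, 0, 0]
  [0, 6, 0, 0]
  [0, 0, 6, 0]
  [0, 0, 0, 6]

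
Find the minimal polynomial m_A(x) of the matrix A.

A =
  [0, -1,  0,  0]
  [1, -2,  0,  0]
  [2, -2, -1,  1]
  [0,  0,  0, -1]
x^2 + 2*x + 1

The characteristic polynomial is χ_A(x) = (x + 1)^4, so the eigenvalues are known. The minimal polynomial is
  m_A(x) = Π_λ (x − λ)^{k_λ}
where k_λ is the size of the *largest* Jordan block for λ (equivalently, the smallest k with (A − λI)^k v = 0 for every generalised eigenvector v of λ).

  λ = -1: largest Jordan block has size 2, contributing (x + 1)^2

So m_A(x) = (x + 1)^2 = x^2 + 2*x + 1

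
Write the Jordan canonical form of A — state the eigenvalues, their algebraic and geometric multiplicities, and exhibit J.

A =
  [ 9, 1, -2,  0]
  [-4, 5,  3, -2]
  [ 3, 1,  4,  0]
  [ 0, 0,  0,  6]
J_3(6) ⊕ J_1(6)

The characteristic polynomial is
  det(x·I − A) = x^4 - 24*x^3 + 216*x^2 - 864*x + 1296 = (x - 6)^4

Eigenvalues and multiplicities (the geometric multiplicity of λ is n − rank(A − λI), which equals the number of Jordan blocks for λ):
  λ = 6: algebraic multiplicity = 4, geometric multiplicity = 2

Determining the block sizes for each eigenvalue:
  λ = 6: with am = 4 and gm = 2, the partition is not yet determined (e.g. several partitions of 4 into 2 parts exist). Let N = A − (6)·I. Computing rank(N^1) = 2, rank(N^2) = 1, rank(N^3) = 0; the number of blocks of size ≥ j is rank(N^{j−1}) − rank(N^j), giving [2, 1, 1]. So we have 1 block(s) of size 3, 1 block(s) of size 1 → block sizes [3, 1]

Assembling the blocks gives a Jordan form
J =
  [6, 1, 0, 0]
  [0, 6, 1, 0]
  [0, 0, 6, 0]
  [0, 0, 0, 6]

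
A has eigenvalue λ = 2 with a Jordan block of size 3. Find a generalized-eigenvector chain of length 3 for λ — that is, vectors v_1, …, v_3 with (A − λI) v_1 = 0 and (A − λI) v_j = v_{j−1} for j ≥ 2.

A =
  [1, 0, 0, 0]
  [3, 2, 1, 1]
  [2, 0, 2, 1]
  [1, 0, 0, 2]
A Jordan chain for λ = 2 of length 3:
v_1 = (0, 1, 0, 0)ᵀ
v_2 = (0, 1, 1, 0)ᵀ
v_3 = (0, 0, 0, 1)ᵀ

Let N = A − (2)·I. We want v_3 with N^3 v_3 = 0 but N^2 v_3 ≠ 0; then v_{j-1} := N · v_j for j = 3, …, 2.

Pick v_3 = (0, 0, 0, 1)ᵀ.
Then v_2 = N · v_3 = (0, 1, 1, 0)ᵀ.
Then v_1 = N · v_2 = (0, 1, 0, 0)ᵀ.

Sanity check: (A − (2)·I) v_1 = (0, 0, 0, 0)ᵀ = 0. ✓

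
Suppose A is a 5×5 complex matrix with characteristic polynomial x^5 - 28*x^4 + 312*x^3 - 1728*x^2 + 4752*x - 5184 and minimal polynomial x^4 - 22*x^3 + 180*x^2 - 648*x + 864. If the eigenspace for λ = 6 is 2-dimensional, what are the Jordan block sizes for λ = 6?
Block sizes for λ = 6: [3, 1]

Step 1 — from the characteristic polynomial, algebraic multiplicity of λ = 6 is 4. From dim ker(A − (6)·I) = 2, there are exactly 2 Jordan blocks for λ = 6.
Step 2 — from the minimal polynomial, the factor (x − 6)^3 tells us the largest block for λ = 6 has size 3.
Step 3 — with total size 4, 2 blocks, and largest block 3, the block sizes (in nonincreasing order) are [3, 1].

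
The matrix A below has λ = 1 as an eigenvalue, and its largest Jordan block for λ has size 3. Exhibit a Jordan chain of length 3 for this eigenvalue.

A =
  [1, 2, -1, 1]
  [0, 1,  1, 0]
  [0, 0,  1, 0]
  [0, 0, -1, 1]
A Jordan chain for λ = 1 of length 3:
v_1 = (1, 0, 0, 0)ᵀ
v_2 = (-1, 1, 0, -1)ᵀ
v_3 = (0, 0, 1, 0)ᵀ

Let N = A − (1)·I. We want v_3 with N^3 v_3 = 0 but N^2 v_3 ≠ 0; then v_{j-1} := N · v_j for j = 3, …, 2.

Pick v_3 = (0, 0, 1, 0)ᵀ.
Then v_2 = N · v_3 = (-1, 1, 0, -1)ᵀ.
Then v_1 = N · v_2 = (1, 0, 0, 0)ᵀ.

Sanity check: (A − (1)·I) v_1 = (0, 0, 0, 0)ᵀ = 0. ✓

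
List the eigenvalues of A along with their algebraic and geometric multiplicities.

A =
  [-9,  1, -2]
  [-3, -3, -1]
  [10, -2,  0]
λ = -4: alg = 3, geom = 1

Step 1 — factor the characteristic polynomial to read off the algebraic multiplicities:
  χ_A(x) = (x + 4)^3

Step 2 — compute geometric multiplicities via the rank-nullity identity g(λ) = n − rank(A − λI):
  rank(A − (-4)·I) = 2, so dim ker(A − (-4)·I) = n − 2 = 1

Summary:
  λ = -4: algebraic multiplicity = 3, geometric multiplicity = 1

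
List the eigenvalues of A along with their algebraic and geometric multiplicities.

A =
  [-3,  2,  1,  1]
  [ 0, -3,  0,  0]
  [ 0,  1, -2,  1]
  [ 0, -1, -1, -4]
λ = -3: alg = 4, geom = 2

Step 1 — factor the characteristic polynomial to read off the algebraic multiplicities:
  χ_A(x) = (x + 3)^4

Step 2 — compute geometric multiplicities via the rank-nullity identity g(λ) = n − rank(A − λI):
  rank(A − (-3)·I) = 2, so dim ker(A − (-3)·I) = n − 2 = 2

Summary:
  λ = -3: algebraic multiplicity = 4, geometric multiplicity = 2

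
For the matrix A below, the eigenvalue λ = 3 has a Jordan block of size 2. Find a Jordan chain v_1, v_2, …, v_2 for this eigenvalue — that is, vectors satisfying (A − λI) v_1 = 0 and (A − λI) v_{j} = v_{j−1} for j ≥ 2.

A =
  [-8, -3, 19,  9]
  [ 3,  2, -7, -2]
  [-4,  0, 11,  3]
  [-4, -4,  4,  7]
A Jordan chain for λ = 3 of length 2:
v_1 = (-11, 3, -4, -4)ᵀ
v_2 = (1, 0, 0, 0)ᵀ

Let N = A − (3)·I. We want v_2 with N^2 v_2 = 0 but N^1 v_2 ≠ 0; then v_{j-1} := N · v_j for j = 2, …, 2.

Pick v_2 = (1, 0, 0, 0)ᵀ.
Then v_1 = N · v_2 = (-11, 3, -4, -4)ᵀ.

Sanity check: (A − (3)·I) v_1 = (0, 0, 0, 0)ᵀ = 0. ✓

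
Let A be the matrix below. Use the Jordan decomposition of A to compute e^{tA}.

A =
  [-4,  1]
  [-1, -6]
e^{tA} =
  [t*exp(-5*t) + exp(-5*t), t*exp(-5*t)]
  [-t*exp(-5*t), -t*exp(-5*t) + exp(-5*t)]

Strategy: write A = P · J · P⁻¹ where J is a Jordan canonical form, so e^{tA} = P · e^{tJ} · P⁻¹, and e^{tJ} can be computed block-by-block.

A has Jordan form
J =
  [-5,  1]
  [ 0, -5]
(up to reordering of blocks).

Per-block formulas:
  For a 2×2 Jordan block J_2(-5): exp(t · J_2(-5)) = e^(-5t)·(I + t·N), where N is the 2×2 nilpotent shift.

After assembling e^{tJ} and conjugating by P, we get:

e^{tA} =
  [t*exp(-5*t) + exp(-5*t), t*exp(-5*t)]
  [-t*exp(-5*t), -t*exp(-5*t) + exp(-5*t)]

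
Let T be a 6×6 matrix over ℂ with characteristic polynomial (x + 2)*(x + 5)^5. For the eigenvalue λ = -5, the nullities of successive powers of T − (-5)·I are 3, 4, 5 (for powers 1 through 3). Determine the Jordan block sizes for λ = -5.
Block sizes for λ = -5: [3, 1, 1]

From the dimensions of kernels of powers, the number of Jordan blocks of size at least j is d_j − d_{j−1} where d_j = dim ker(N^j) (with d_0 = 0). Computing the differences gives [3, 1, 1].
The number of blocks of size exactly k is (#blocks of size ≥ k) − (#blocks of size ≥ k + 1), so the partition is: 2 block(s) of size 1, 1 block(s) of size 3.
In nonincreasing order the block sizes are [3, 1, 1].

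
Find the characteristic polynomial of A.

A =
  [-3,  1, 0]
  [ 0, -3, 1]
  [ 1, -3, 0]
x^3 + 6*x^2 + 12*x + 8

Expanding det(x·I − A) (e.g. by cofactor expansion or by noting that A is similar to its Jordan form J, which has the same characteristic polynomial as A) gives
  χ_A(x) = x^3 + 6*x^2 + 12*x + 8
which factors as (x + 2)^3. The eigenvalues (with algebraic multiplicities) are λ = -2 with multiplicity 3.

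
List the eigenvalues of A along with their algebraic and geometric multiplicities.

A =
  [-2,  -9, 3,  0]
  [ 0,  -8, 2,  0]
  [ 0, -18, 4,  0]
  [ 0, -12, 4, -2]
λ = -2: alg = 4, geom = 3

Step 1 — factor the characteristic polynomial to read off the algebraic multiplicities:
  χ_A(x) = (x + 2)^4

Step 2 — compute geometric multiplicities via the rank-nullity identity g(λ) = n − rank(A − λI):
  rank(A − (-2)·I) = 1, so dim ker(A − (-2)·I) = n − 1 = 3

Summary:
  λ = -2: algebraic multiplicity = 4, geometric multiplicity = 3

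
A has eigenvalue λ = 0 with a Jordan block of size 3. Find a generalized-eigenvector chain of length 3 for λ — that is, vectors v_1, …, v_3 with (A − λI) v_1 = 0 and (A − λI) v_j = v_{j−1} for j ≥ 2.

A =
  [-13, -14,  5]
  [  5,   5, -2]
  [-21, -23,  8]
A Jordan chain for λ = 0 of length 3:
v_1 = (-6, 2, -10)ᵀ
v_2 = (-13, 5, -21)ᵀ
v_3 = (1, 0, 0)ᵀ

Let N = A − (0)·I. We want v_3 with N^3 v_3 = 0 but N^2 v_3 ≠ 0; then v_{j-1} := N · v_j for j = 3, …, 2.

Pick v_3 = (1, 0, 0)ᵀ.
Then v_2 = N · v_3 = (-13, 5, -21)ᵀ.
Then v_1 = N · v_2 = (-6, 2, -10)ᵀ.

Sanity check: (A − (0)·I) v_1 = (0, 0, 0)ᵀ = 0. ✓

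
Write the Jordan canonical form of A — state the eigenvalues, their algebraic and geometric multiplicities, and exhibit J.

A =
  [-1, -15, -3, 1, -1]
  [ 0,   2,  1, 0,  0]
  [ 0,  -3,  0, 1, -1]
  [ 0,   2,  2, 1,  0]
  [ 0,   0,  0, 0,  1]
J_1(-1) ⊕ J_3(1) ⊕ J_1(1)

The characteristic polynomial is
  det(x·I − A) = x^5 - 3*x^4 + 2*x^3 + 2*x^2 - 3*x + 1 = (x - 1)^4*(x + 1)

Eigenvalues and multiplicities (the geometric multiplicity of λ is n − rank(A − λI), which equals the number of Jordan blocks for λ):
  λ = -1: algebraic multiplicity = 1, geometric multiplicity = 1
  λ = 1: algebraic multiplicity = 4, geometric multiplicity = 2

Determining the block sizes for each eigenvalue:
  λ = -1: one block (gm = 1), so the single block has size am = 1 → block sizes [1]
  λ = 1: with am = 4 and gm = 2, the partition is not yet determined (e.g. several partitions of 4 into 2 parts exist). Let N = A − (1)·I. Computing rank(N^1) = 3, rank(N^2) = 2, rank(N^3) = 1; the number of blocks of size ≥ j is rank(N^{j−1}) − rank(N^j), giving [2, 1, 1]. So we have 1 block(s) of size 3, 1 block(s) of size 1 → block sizes [3, 1]

Assembling the blocks gives a Jordan form
J =
  [-1, 0, 0, 0, 0]
  [ 0, 1, 1, 0, 0]
  [ 0, 0, 1, 1, 0]
  [ 0, 0, 0, 1, 0]
  [ 0, 0, 0, 0, 1]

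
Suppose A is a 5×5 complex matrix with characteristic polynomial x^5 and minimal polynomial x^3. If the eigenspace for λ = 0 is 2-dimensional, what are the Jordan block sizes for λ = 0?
Block sizes for λ = 0: [3, 2]

Step 1 — from the characteristic polynomial, algebraic multiplicity of λ = 0 is 5. From dim ker(A − (0)·I) = 2, there are exactly 2 Jordan blocks for λ = 0.
Step 2 — from the minimal polynomial, the factor (x − 0)^3 tells us the largest block for λ = 0 has size 3.
Step 3 — with total size 5, 2 blocks, and largest block 3, the block sizes (in nonincreasing order) are [3, 2].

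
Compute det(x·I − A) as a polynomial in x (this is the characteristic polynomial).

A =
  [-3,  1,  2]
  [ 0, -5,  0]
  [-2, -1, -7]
x^3 + 15*x^2 + 75*x + 125

Expanding det(x·I − A) (e.g. by cofactor expansion or by noting that A is similar to its Jordan form J, which has the same characteristic polynomial as A) gives
  χ_A(x) = x^3 + 15*x^2 + 75*x + 125
which factors as (x + 5)^3. The eigenvalues (with algebraic multiplicities) are λ = -5 with multiplicity 3.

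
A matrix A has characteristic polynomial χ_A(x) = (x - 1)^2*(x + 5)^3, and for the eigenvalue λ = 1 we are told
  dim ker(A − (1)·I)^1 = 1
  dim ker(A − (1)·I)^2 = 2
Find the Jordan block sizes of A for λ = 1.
Block sizes for λ = 1: [2]

From the dimensions of kernels of powers, the number of Jordan blocks of size at least j is d_j − d_{j−1} where d_j = dim ker(N^j) (with d_0 = 0). Computing the differences gives [1, 1].
The number of blocks of size exactly k is (#blocks of size ≥ k) − (#blocks of size ≥ k + 1), so the partition is: 1 block(s) of size 2.
In nonincreasing order the block sizes are [2].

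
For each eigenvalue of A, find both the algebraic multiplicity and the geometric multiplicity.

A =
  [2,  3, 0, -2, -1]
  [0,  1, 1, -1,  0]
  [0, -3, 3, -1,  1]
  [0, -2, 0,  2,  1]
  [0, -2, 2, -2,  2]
λ = 2: alg = 5, geom = 2

Step 1 — factor the characteristic polynomial to read off the algebraic multiplicities:
  χ_A(x) = (x - 2)^5

Step 2 — compute geometric multiplicities via the rank-nullity identity g(λ) = n − rank(A − λI):
  rank(A − (2)·I) = 3, so dim ker(A − (2)·I) = n − 3 = 2

Summary:
  λ = 2: algebraic multiplicity = 5, geometric multiplicity = 2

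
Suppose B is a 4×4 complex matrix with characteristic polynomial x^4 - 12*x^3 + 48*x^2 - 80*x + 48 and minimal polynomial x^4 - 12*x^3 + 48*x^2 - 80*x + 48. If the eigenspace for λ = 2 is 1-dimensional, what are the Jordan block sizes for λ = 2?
Block sizes for λ = 2: [3]

Step 1 — from the characteristic polynomial, algebraic multiplicity of λ = 2 is 3. From dim ker(B − (2)·I) = 1, there are exactly 1 Jordan blocks for λ = 2.
Step 2 — from the minimal polynomial, the factor (x − 2)^3 tells us the largest block for λ = 2 has size 3.
Step 3 — with total size 3, 1 blocks, and largest block 3, the block sizes (in nonincreasing order) are [3].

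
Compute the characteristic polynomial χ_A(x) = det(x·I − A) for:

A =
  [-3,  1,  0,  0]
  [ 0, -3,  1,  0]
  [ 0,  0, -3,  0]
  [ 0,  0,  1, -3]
x^4 + 12*x^3 + 54*x^2 + 108*x + 81

Expanding det(x·I − A) (e.g. by cofactor expansion or by noting that A is similar to its Jordan form J, which has the same characteristic polynomial as A) gives
  χ_A(x) = x^4 + 12*x^3 + 54*x^2 + 108*x + 81
which factors as (x + 3)^4. The eigenvalues (with algebraic multiplicities) are λ = -3 with multiplicity 4.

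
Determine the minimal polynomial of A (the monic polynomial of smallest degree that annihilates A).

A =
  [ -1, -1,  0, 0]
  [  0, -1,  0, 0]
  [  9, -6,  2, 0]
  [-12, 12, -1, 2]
x^4 - 2*x^3 - 3*x^2 + 4*x + 4

The characteristic polynomial is χ_A(x) = (x - 2)^2*(x + 1)^2, so the eigenvalues are known. The minimal polynomial is
  m_A(x) = Π_λ (x − λ)^{k_λ}
where k_λ is the size of the *largest* Jordan block for λ (equivalently, the smallest k with (A − λI)^k v = 0 for every generalised eigenvector v of λ).

  λ = -1: largest Jordan block has size 2, contributing (x + 1)^2
  λ = 2: largest Jordan block has size 2, contributing (x − 2)^2

So m_A(x) = (x - 2)^2*(x + 1)^2 = x^4 - 2*x^3 - 3*x^2 + 4*x + 4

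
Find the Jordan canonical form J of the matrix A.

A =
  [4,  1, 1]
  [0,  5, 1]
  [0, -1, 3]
J_2(4) ⊕ J_1(4)

The characteristic polynomial is
  det(x·I − A) = x^3 - 12*x^2 + 48*x - 64 = (x - 4)^3

Eigenvalues and multiplicities (the geometric multiplicity of λ is n − rank(A − λI), which equals the number of Jordan blocks for λ):
  λ = 4: algebraic multiplicity = 3, geometric multiplicity = 2

Determining the block sizes for each eigenvalue:
  λ = 4: 2 blocks summing to 3 forces exactly one block of size 2 and the rest size 1 → block sizes [2, 1]

Assembling the blocks gives a Jordan form
J =
  [4, 1, 0]
  [0, 4, 0]
  [0, 0, 4]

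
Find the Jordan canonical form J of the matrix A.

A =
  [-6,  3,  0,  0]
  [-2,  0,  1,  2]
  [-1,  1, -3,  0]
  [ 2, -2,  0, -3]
J_3(-3) ⊕ J_1(-3)

The characteristic polynomial is
  det(x·I − A) = x^4 + 12*x^3 + 54*x^2 + 108*x + 81 = (x + 3)^4

Eigenvalues and multiplicities (the geometric multiplicity of λ is n − rank(A − λI), which equals the number of Jordan blocks for λ):
  λ = -3: algebraic multiplicity = 4, geometric multiplicity = 2

Determining the block sizes for each eigenvalue:
  λ = -3: with am = 4 and gm = 2, the partition is not yet determined (e.g. several partitions of 4 into 2 parts exist). Let N = A − (-3)·I. Computing rank(N^1) = 2, rank(N^2) = 1, rank(N^3) = 0; the number of blocks of size ≥ j is rank(N^{j−1}) − rank(N^j), giving [2, 1, 1]. So we have 1 block(s) of size 3, 1 block(s) of size 1 → block sizes [3, 1]

Assembling the blocks gives a Jordan form
J =
  [-3,  1,  0,  0]
  [ 0, -3,  1,  0]
  [ 0,  0, -3,  0]
  [ 0,  0,  0, -3]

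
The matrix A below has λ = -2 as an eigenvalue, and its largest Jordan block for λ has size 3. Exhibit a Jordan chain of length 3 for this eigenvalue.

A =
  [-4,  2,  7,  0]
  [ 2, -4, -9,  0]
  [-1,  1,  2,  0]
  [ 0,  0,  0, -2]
A Jordan chain for λ = -2 of length 3:
v_1 = (1, 1, 0, 0)ᵀ
v_2 = (-2, 2, -1, 0)ᵀ
v_3 = (1, 0, 0, 0)ᵀ

Let N = A − (-2)·I. We want v_3 with N^3 v_3 = 0 but N^2 v_3 ≠ 0; then v_{j-1} := N · v_j for j = 3, …, 2.

Pick v_3 = (1, 0, 0, 0)ᵀ.
Then v_2 = N · v_3 = (-2, 2, -1, 0)ᵀ.
Then v_1 = N · v_2 = (1, 1, 0, 0)ᵀ.

Sanity check: (A − (-2)·I) v_1 = (0, 0, 0, 0)ᵀ = 0. ✓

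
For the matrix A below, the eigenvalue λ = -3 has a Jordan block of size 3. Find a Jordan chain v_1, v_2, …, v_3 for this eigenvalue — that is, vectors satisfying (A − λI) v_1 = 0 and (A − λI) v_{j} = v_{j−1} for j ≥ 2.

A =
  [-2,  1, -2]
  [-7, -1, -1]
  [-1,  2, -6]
A Jordan chain for λ = -3 of length 3:
v_1 = (-4, -20, -12)ᵀ
v_2 = (1, -7, -1)ᵀ
v_3 = (1, 0, 0)ᵀ

Let N = A − (-3)·I. We want v_3 with N^3 v_3 = 0 but N^2 v_3 ≠ 0; then v_{j-1} := N · v_j for j = 3, …, 2.

Pick v_3 = (1, 0, 0)ᵀ.
Then v_2 = N · v_3 = (1, -7, -1)ᵀ.
Then v_1 = N · v_2 = (-4, -20, -12)ᵀ.

Sanity check: (A − (-3)·I) v_1 = (0, 0, 0)ᵀ = 0. ✓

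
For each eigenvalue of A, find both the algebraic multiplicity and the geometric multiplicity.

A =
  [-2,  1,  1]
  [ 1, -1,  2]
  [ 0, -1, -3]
λ = -2: alg = 3, geom = 1

Step 1 — factor the characteristic polynomial to read off the algebraic multiplicities:
  χ_A(x) = (x + 2)^3

Step 2 — compute geometric multiplicities via the rank-nullity identity g(λ) = n − rank(A − λI):
  rank(A − (-2)·I) = 2, so dim ker(A − (-2)·I) = n − 2 = 1

Summary:
  λ = -2: algebraic multiplicity = 3, geometric multiplicity = 1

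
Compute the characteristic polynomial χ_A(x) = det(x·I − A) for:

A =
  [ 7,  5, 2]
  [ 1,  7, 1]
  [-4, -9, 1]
x^3 - 15*x^2 + 75*x - 125

Expanding det(x·I − A) (e.g. by cofactor expansion or by noting that A is similar to its Jordan form J, which has the same characteristic polynomial as A) gives
  χ_A(x) = x^3 - 15*x^2 + 75*x - 125
which factors as (x - 5)^3. The eigenvalues (with algebraic multiplicities) are λ = 5 with multiplicity 3.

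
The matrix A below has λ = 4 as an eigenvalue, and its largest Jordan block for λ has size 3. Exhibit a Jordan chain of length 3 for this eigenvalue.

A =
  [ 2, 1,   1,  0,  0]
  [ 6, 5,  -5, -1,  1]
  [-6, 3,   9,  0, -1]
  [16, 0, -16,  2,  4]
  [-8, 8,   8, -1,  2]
A Jordan chain for λ = 4 of length 3:
v_1 = (4, 0, 8, 0, 16)ᵀ
v_2 = (-2, 6, -6, 16, -8)ᵀ
v_3 = (1, 0, 0, 0, 0)ᵀ

Let N = A − (4)·I. We want v_3 with N^3 v_3 = 0 but N^2 v_3 ≠ 0; then v_{j-1} := N · v_j for j = 3, …, 2.

Pick v_3 = (1, 0, 0, 0, 0)ᵀ.
Then v_2 = N · v_3 = (-2, 6, -6, 16, -8)ᵀ.
Then v_1 = N · v_2 = (4, 0, 8, 0, 16)ᵀ.

Sanity check: (A − (4)·I) v_1 = (0, 0, 0, 0, 0)ᵀ = 0. ✓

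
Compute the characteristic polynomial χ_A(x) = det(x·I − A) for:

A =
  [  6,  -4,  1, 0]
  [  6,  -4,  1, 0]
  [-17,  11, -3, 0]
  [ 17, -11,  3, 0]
x^4 + x^3

Expanding det(x·I − A) (e.g. by cofactor expansion or by noting that A is similar to its Jordan form J, which has the same characteristic polynomial as A) gives
  χ_A(x) = x^4 + x^3
which factors as x^3*(x + 1). The eigenvalues (with algebraic multiplicities) are λ = -1 with multiplicity 1, λ = 0 with multiplicity 3.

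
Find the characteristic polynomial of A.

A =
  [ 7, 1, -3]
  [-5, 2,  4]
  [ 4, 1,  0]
x^3 - 9*x^2 + 27*x - 27

Expanding det(x·I − A) (e.g. by cofactor expansion or by noting that A is similar to its Jordan form J, which has the same characteristic polynomial as A) gives
  χ_A(x) = x^3 - 9*x^2 + 27*x - 27
which factors as (x - 3)^3. The eigenvalues (with algebraic multiplicities) are λ = 3 with multiplicity 3.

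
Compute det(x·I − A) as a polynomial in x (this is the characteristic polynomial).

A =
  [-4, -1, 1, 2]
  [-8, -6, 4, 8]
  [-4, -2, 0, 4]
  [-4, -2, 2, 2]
x^4 + 8*x^3 + 24*x^2 + 32*x + 16

Expanding det(x·I − A) (e.g. by cofactor expansion or by noting that A is similar to its Jordan form J, which has the same characteristic polynomial as A) gives
  χ_A(x) = x^4 + 8*x^3 + 24*x^2 + 32*x + 16
which factors as (x + 2)^4. The eigenvalues (with algebraic multiplicities) are λ = -2 with multiplicity 4.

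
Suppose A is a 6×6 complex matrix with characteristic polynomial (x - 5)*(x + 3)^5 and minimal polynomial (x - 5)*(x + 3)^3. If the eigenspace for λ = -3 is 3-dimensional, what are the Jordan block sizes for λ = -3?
Block sizes for λ = -3: [3, 1, 1]

Step 1 — from the characteristic polynomial, algebraic multiplicity of λ = -3 is 5. From dim ker(A − (-3)·I) = 3, there are exactly 3 Jordan blocks for λ = -3.
Step 2 — from the minimal polynomial, the factor (x + 3)^3 tells us the largest block for λ = -3 has size 3.
Step 3 — with total size 5, 3 blocks, and largest block 3, the block sizes (in nonincreasing order) are [3, 1, 1].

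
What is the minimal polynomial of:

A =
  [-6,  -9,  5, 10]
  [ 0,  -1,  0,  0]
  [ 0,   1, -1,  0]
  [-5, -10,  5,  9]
x^3 - 2*x^2 - 7*x - 4

The characteristic polynomial is χ_A(x) = (x - 4)*(x + 1)^3, so the eigenvalues are known. The minimal polynomial is
  m_A(x) = Π_λ (x − λ)^{k_λ}
where k_λ is the size of the *largest* Jordan block for λ (equivalently, the smallest k with (A − λI)^k v = 0 for every generalised eigenvector v of λ).

  λ = -1: largest Jordan block has size 2, contributing (x + 1)^2
  λ = 4: largest Jordan block has size 1, contributing (x − 4)

So m_A(x) = (x - 4)*(x + 1)^2 = x^3 - 2*x^2 - 7*x - 4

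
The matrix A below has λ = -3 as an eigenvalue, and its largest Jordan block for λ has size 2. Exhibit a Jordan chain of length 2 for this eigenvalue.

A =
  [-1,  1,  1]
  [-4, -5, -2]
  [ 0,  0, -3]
A Jordan chain for λ = -3 of length 2:
v_1 = (2, -4, 0)ᵀ
v_2 = (1, 0, 0)ᵀ

Let N = A − (-3)·I. We want v_2 with N^2 v_2 = 0 but N^1 v_2 ≠ 0; then v_{j-1} := N · v_j for j = 2, …, 2.

Pick v_2 = (1, 0, 0)ᵀ.
Then v_1 = N · v_2 = (2, -4, 0)ᵀ.

Sanity check: (A − (-3)·I) v_1 = (0, 0, 0)ᵀ = 0. ✓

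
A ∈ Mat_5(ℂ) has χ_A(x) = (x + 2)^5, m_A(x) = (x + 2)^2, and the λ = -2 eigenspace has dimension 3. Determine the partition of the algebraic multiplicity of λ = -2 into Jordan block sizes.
Block sizes for λ = -2: [2, 2, 1]

Step 1 — from the characteristic polynomial, algebraic multiplicity of λ = -2 is 5. From dim ker(A − (-2)·I) = 3, there are exactly 3 Jordan blocks for λ = -2.
Step 2 — from the minimal polynomial, the factor (x + 2)^2 tells us the largest block for λ = -2 has size 2.
Step 3 — with total size 5, 3 blocks, and largest block 2, the block sizes (in nonincreasing order) are [2, 2, 1].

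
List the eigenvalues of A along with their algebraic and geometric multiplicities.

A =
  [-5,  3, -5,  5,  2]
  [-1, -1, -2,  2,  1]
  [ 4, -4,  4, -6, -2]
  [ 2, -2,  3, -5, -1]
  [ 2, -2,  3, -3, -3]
λ = -2: alg = 5, geom = 3

Step 1 — factor the characteristic polynomial to read off the algebraic multiplicities:
  χ_A(x) = (x + 2)^5

Step 2 — compute geometric multiplicities via the rank-nullity identity g(λ) = n − rank(A − λI):
  rank(A − (-2)·I) = 2, so dim ker(A − (-2)·I) = n − 2 = 3

Summary:
  λ = -2: algebraic multiplicity = 5, geometric multiplicity = 3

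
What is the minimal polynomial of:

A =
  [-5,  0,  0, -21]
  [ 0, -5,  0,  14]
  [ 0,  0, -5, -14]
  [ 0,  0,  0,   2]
x^2 + 3*x - 10

The characteristic polynomial is χ_A(x) = (x - 2)*(x + 5)^3, so the eigenvalues are known. The minimal polynomial is
  m_A(x) = Π_λ (x − λ)^{k_λ}
where k_λ is the size of the *largest* Jordan block for λ (equivalently, the smallest k with (A − λI)^k v = 0 for every generalised eigenvector v of λ).

  λ = -5: largest Jordan block has size 1, contributing (x + 5)
  λ = 2: largest Jordan block has size 1, contributing (x − 2)

So m_A(x) = (x - 2)*(x + 5) = x^2 + 3*x - 10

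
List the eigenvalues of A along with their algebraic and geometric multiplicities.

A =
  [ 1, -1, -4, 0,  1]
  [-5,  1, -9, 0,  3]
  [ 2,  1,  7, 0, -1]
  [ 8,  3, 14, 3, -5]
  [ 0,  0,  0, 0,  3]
λ = 3: alg = 5, geom = 3

Step 1 — factor the characteristic polynomial to read off the algebraic multiplicities:
  χ_A(x) = (x - 3)^5

Step 2 — compute geometric multiplicities via the rank-nullity identity g(λ) = n − rank(A − λI):
  rank(A − (3)·I) = 2, so dim ker(A − (3)·I) = n − 2 = 3

Summary:
  λ = 3: algebraic multiplicity = 5, geometric multiplicity = 3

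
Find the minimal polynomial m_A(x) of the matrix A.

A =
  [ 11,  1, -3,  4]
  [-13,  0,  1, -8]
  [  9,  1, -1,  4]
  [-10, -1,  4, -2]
x^3 - 6*x^2 + 12*x - 8

The characteristic polynomial is χ_A(x) = (x - 2)^4, so the eigenvalues are known. The minimal polynomial is
  m_A(x) = Π_λ (x − λ)^{k_λ}
where k_λ is the size of the *largest* Jordan block for λ (equivalently, the smallest k with (A − λI)^k v = 0 for every generalised eigenvector v of λ).

  λ = 2: largest Jordan block has size 3, contributing (x − 2)^3

So m_A(x) = (x - 2)^3 = x^3 - 6*x^2 + 12*x - 8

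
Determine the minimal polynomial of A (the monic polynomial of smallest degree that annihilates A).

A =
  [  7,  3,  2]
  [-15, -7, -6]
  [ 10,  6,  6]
x^2 - 4*x + 4

The characteristic polynomial is χ_A(x) = (x - 2)^3, so the eigenvalues are known. The minimal polynomial is
  m_A(x) = Π_λ (x − λ)^{k_λ}
where k_λ is the size of the *largest* Jordan block for λ (equivalently, the smallest k with (A − λI)^k v = 0 for every generalised eigenvector v of λ).

  λ = 2: largest Jordan block has size 2, contributing (x − 2)^2

So m_A(x) = (x - 2)^2 = x^2 - 4*x + 4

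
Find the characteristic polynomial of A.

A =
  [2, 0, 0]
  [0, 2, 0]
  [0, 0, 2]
x^3 - 6*x^2 + 12*x - 8

Expanding det(x·I − A) (e.g. by cofactor expansion or by noting that A is similar to its Jordan form J, which has the same characteristic polynomial as A) gives
  χ_A(x) = x^3 - 6*x^2 + 12*x - 8
which factors as (x - 2)^3. The eigenvalues (with algebraic multiplicities) are λ = 2 with multiplicity 3.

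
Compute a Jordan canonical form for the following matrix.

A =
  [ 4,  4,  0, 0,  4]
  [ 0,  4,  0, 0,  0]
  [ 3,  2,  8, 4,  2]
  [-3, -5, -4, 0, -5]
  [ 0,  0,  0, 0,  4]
J_2(4) ⊕ J_2(4) ⊕ J_1(4)

The characteristic polynomial is
  det(x·I − A) = x^5 - 20*x^4 + 160*x^3 - 640*x^2 + 1280*x - 1024 = (x - 4)^5

Eigenvalues and multiplicities (the geometric multiplicity of λ is n − rank(A − λI), which equals the number of Jordan blocks for λ):
  λ = 4: algebraic multiplicity = 5, geometric multiplicity = 3

Determining the block sizes for each eigenvalue:
  λ = 4: with am = 5 and gm = 3, the partition is not yet determined (e.g. several partitions of 5 into 3 parts exist). Let N = A − (4)·I. Computing rank(N^1) = 2, rank(N^2) = 0; the number of blocks of size ≥ j is rank(N^{j−1}) − rank(N^j), giving [3, 2]. So we have 2 block(s) of size 2, 1 block(s) of size 1 → block sizes [2, 2, 1]

Assembling the blocks gives a Jordan form
J =
  [4, 1, 0, 0, 0]
  [0, 4, 0, 0, 0]
  [0, 0, 4, 1, 0]
  [0, 0, 0, 4, 0]
  [0, 0, 0, 0, 4]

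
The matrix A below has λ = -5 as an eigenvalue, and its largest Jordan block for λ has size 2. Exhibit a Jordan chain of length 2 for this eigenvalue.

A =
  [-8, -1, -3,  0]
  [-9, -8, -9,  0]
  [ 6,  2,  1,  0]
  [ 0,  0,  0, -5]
A Jordan chain for λ = -5 of length 2:
v_1 = (-3, -9, 6, 0)ᵀ
v_2 = (1, 0, 0, 0)ᵀ

Let N = A − (-5)·I. We want v_2 with N^2 v_2 = 0 but N^1 v_2 ≠ 0; then v_{j-1} := N · v_j for j = 2, …, 2.

Pick v_2 = (1, 0, 0, 0)ᵀ.
Then v_1 = N · v_2 = (-3, -9, 6, 0)ᵀ.

Sanity check: (A − (-5)·I) v_1 = (0, 0, 0, 0)ᵀ = 0. ✓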